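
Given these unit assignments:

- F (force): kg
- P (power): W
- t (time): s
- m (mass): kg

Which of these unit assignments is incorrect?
F

The variable F (force) should have units N, not kg.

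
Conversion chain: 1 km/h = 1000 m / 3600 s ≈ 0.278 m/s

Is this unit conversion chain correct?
The chain is correct (no errors).

Correct: 1 km = 1000 m, 1 h = 3600 s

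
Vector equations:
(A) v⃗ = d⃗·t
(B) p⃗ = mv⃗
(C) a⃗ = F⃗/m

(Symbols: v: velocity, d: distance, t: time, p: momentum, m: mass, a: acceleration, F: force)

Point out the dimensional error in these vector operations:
(A) v⃗ = d⃗·t

(A) v⃗ = d⃗·t: LHS [L T^-1], RHS [L T] ✗ — velocity is displacement per time; should be d⃗/t
(B) p⃗ = mv⃗: LHS [L M T^-1], RHS [L M T^-1] ✓ — mass (scalar) times velocity (vector)
(C) a⃗ = F⃗/m: LHS [L T^-2], RHS [L T^-2] ✓ — force (vector) divided by mass (scalar)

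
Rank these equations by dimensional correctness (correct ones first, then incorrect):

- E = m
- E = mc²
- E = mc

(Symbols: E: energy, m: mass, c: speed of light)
Dimensionally correct: E = mc²
Dimensionally incorrect: E = m, E = mc
Ordered (correct first, then incorrect): E = mc², E = m, E = mc

- E = m: LHS [L^2 M T^-2], RHS [M] → incorrect ✗
- E = mc²: LHS [L^2 M T^-2], RHS [L^2 M T^-2] → correct ✓
- E = mc: LHS [L^2 M T^-2], RHS [L M T^-1] → incorrect ✗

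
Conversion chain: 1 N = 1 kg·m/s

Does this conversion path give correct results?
The chain is incorrect (it contains an error).

Incorrect: Newton is kg·m/s², not kg·m/s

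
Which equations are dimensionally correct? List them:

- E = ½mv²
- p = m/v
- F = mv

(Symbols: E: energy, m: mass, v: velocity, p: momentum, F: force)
Dimensionally correct: E = ½mv²
Dimensionally incorrect: p = m/v, F = mv
Ordered (correct first, then incorrect): E = ½mv², p = m/v, F = mv

- E = ½mv²: LHS [L^2 M T^-2], RHS [L^2 M T^-2] → correct ✓
- p = m/v: LHS [L M T^-1], RHS [L^-1 M T] → incorrect ✗
- F = mv: LHS [L M T^-2], RHS [L M T^-1] → incorrect ✗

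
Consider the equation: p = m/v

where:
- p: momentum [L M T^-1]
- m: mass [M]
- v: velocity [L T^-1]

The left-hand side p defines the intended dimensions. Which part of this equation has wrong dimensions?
The right-hand side term m/v

p has dimensions [L M T^-1], but m/v has dimensions [L^-1 M T], so the term m/v is dimensionally wrong for p.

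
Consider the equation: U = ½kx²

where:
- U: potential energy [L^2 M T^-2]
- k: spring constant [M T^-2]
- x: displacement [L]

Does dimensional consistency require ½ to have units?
No

U has dimensions [L^2 M T^-2] and kx² already has dimensions [L^2 M T^-2], so the equation balances without ½ contributing any dimensions. ½ is a pure (dimensionless) number; changing or removing it would not affect dimensional consistency.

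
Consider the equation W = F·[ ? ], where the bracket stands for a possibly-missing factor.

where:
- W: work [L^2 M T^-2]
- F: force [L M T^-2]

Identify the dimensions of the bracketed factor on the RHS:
[L] — length (e.g. a distance d)

W has dimensions [L^2 M T^-2]; F has dimensions [L M T^-2].
The bracketed factor must supply [L^2 M T^-2] / [L M T^-2] = [L].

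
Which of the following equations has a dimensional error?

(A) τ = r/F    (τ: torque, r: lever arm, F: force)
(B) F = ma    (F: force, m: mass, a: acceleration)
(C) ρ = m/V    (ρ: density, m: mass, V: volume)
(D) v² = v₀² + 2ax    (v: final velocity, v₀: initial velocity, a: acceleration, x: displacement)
(A) τ = r/F

The equation (A) τ = r/F is dimensionally incorrect.

LHS (τ): [L^2 M T^-2]
RHS (r/F): [M^-1 T^2] ✗

The dimensions do not match. The other three equations balance.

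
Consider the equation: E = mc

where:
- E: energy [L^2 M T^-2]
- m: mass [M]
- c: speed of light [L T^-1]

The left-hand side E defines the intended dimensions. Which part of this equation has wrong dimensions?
The right-hand side term mc

E has dimensions [L^2 M T^-2], but mc has dimensions [L M T^-1], so the term mc is dimensionally wrong for E.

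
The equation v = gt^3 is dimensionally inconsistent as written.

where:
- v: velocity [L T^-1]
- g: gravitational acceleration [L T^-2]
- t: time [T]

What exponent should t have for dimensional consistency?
The exponent of t should be 1: v = gt

The LHS v has dimensions [L T^-1]; t has dimensions [T].
As written, the RHS gt^3 (exponent 3 on t) has dimensions [L T], which does not match.
With exponent 1, the RHS gt has dimensions [L T^-1], matching the LHS.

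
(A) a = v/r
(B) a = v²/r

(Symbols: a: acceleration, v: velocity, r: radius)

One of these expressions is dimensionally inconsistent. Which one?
(A)

(A) a = v/r: LHS [L T^-2], RHS [T^-1] ✗
(B) a = v²/r: LHS [L T^-2], RHS [L T^-2] ✓

Expression (A) a = v/r is dimensionally incorrect.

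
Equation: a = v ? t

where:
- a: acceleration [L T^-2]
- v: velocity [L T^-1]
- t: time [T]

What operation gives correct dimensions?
division (÷): a = v ÷ t

a [L T^-2]; v [L T^-1]; t [T].
v × t → [L] ✗
v ÷ t → [L T^-2] ✓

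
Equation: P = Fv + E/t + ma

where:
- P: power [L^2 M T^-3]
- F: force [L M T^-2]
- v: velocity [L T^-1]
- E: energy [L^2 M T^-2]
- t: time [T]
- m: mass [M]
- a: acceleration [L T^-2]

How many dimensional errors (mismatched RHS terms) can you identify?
1

LHS P: [L^2 M T^-3]
- Fv: [L^2 M T^-3] ✓
- E/t: [L^2 M T^-3] ✓
- ma: [L M T^-2] ✗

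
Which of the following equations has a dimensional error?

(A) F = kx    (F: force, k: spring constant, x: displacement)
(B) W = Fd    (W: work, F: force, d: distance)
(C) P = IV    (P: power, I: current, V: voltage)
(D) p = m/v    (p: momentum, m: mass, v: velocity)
(D) p = m/v

The equation (D) p = m/v is dimensionally incorrect.

LHS (p): [L M T^-1]
RHS (m/v): [L^-1 M T] ✗

The dimensions do not match. The other three equations balance.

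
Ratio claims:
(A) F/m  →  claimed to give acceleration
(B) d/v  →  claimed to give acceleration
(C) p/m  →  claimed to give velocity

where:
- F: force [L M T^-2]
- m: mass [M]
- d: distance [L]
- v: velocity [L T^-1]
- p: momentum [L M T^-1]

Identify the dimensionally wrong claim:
(B) d/v does not give acceleration

(A) F/m: [L T^-2] = acceleration [L T^-2] ✓
(B) d/v: [T] ≠ acceleration [L T^-2] ✗
(C) p/m: [L T^-1] = velocity [L T^-1] ✓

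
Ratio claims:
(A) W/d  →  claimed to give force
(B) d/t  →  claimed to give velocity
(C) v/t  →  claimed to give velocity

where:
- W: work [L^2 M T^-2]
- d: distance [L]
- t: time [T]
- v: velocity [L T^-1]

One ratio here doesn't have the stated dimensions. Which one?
(C) v/t does not give velocity

(A) W/d: [L M T^-2] = force [L M T^-2] ✓
(B) d/t: [L T^-1] = velocity [L T^-1] ✓
(C) v/t: [L T^-2] ≠ velocity [L T^-1] ✗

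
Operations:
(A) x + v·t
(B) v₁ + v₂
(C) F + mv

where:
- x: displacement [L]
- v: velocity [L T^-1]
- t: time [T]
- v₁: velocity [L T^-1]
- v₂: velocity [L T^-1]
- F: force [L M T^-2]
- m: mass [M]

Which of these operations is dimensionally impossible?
(C) F + mv

(A) x + v·t: x [L] and v·t [L] — same dimensions ✓
(B) v₁ + v₂: v₁ [L T^-1] and v₂ [L T^-1] — same dimensions ✓
(C) F + mv: F [L M T^-2] and mv [L M T^-1] — different dimensions cannot be added/subtracted ✗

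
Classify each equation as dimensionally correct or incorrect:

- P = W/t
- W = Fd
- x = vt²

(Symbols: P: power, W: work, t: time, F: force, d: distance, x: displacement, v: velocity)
Dimensionally correct: P = W/t, W = Fd
Dimensionally incorrect: x = vt²
Ordered (correct first, then incorrect): P = W/t, W = Fd, x = vt²

- P = W/t: LHS [L^2 M T^-3], RHS [L^2 M T^-3] → correct ✓
- W = Fd: LHS [L^2 M T^-2], RHS [L^2 M T^-2] → correct ✓
- x = vt²: LHS [L], RHS [L T] → incorrect ✗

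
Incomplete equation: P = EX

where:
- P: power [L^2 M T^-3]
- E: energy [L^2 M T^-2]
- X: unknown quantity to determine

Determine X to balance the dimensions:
X = f (inverse time / frequency (1/t)), dimensions [T^-1]

P has dimensions [L^2 M T^-3]; the rest of the RHS (E) has dimensions [L^2 M T^-2].
So X must have dimensions [T^-1] — X = f (inverse time / frequency (1/t)).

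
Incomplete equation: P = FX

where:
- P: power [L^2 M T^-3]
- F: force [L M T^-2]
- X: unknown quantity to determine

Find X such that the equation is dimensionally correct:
X = v (velocity), dimensions [L T^-1]

P has dimensions [L^2 M T^-3]; the rest of the RHS (F) has dimensions [L M T^-2].
So X must have dimensions [L T^-1] — X = v (velocity).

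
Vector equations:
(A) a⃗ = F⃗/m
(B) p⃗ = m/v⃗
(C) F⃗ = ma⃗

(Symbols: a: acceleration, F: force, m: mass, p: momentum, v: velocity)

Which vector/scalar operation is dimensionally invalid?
(B) p⃗ = m/v⃗

(A) a⃗ = F⃗/m: LHS [L T^-2], RHS [L T^-2] ✓ — force (vector) divided by mass (scalar)
(B) p⃗ = m/v⃗: LHS [L M T^-1], RHS [L^-1 M T] ✗ — momentum is mass times velocity; should be mv⃗ (and division by a vector is undefined)
(C) F⃗ = ma⃗: LHS [L M T^-2], RHS [L M T^-2] ✓ — Force and acceleration are vectors, mass is a scalar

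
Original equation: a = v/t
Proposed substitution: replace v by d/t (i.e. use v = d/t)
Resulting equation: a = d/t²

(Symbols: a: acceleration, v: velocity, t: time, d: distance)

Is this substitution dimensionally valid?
Yes

[v] = [L T^-1] and [d/t] = [L T^-1]. These match, so the substitution replaces a quantity by one of the same dimensions and the result a = d/t² has LHS [L T^-2] vs RHS [L T^-2] — still consistent.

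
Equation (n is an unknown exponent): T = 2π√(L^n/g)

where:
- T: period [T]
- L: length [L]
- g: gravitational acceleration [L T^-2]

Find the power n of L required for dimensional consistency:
n = 1

T has dimensions [T]; L has dimensions [L].
With n = 1: 2π√(L^1/g) has dimensions [T], matching the LHS ✓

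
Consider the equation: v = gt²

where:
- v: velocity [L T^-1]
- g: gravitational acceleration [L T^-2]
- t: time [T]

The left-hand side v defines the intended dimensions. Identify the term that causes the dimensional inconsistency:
The right-hand side term gt²

v has dimensions [L T^-1], but gt² has dimensions [L], so the term gt² is dimensionally wrong for v.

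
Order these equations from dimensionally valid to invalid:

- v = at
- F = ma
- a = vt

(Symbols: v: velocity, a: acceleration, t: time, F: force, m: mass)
Dimensionally correct: v = at, F = ma
Dimensionally incorrect: a = vt
Ordered (correct first, then incorrect): v = at, F = ma, a = vt

- v = at: LHS [L T^-1], RHS [L T^-1] → correct ✓
- F = ma: LHS [L M T^-2], RHS [L M T^-2] → correct ✓
- a = vt: LHS [L T^-2], RHS [L] → incorrect ✗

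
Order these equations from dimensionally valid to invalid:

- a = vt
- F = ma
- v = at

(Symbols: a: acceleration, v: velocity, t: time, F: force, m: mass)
Dimensionally correct: F = ma, v = at
Dimensionally incorrect: a = vt
Ordered (correct first, then incorrect): F = ma, v = at, a = vt

- a = vt: LHS [L T^-2], RHS [L] → incorrect ✗
- F = ma: LHS [L M T^-2], RHS [L M T^-2] → correct ✓
- v = at: LHS [L T^-1], RHS [L T^-1] → correct ✓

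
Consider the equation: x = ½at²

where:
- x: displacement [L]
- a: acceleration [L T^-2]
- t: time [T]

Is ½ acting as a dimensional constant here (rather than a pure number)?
No

x has dimensions [L] and at² already has dimensions [L], so the equation balances without ½ contributing any dimensions. ½ is a pure (dimensionless) number; changing or removing it would not affect dimensional consistency.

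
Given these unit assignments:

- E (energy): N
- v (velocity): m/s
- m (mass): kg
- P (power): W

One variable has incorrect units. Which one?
E

The variable E (energy) should have units J, not N.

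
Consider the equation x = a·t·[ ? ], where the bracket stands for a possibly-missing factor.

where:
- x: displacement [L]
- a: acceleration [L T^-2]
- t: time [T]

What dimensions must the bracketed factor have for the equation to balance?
[T] — time (e.g. t)

x has dimensions [L]; a·t has dimensions [L T^-1].
The bracketed factor must supply [L] / [L T^-1] = [T].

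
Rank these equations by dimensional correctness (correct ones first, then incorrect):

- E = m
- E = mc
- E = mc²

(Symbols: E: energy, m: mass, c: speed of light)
Dimensionally correct: E = mc²
Dimensionally incorrect: E = m, E = mc
Ordered (correct first, then incorrect): E = mc², E = m, E = mc

- E = m: LHS [L^2 M T^-2], RHS [M] → incorrect ✗
- E = mc: LHS [L^2 M T^-2], RHS [L M T^-1] → incorrect ✗
- E = mc²: LHS [L^2 M T^-2], RHS [L^2 M T^-2] → correct ✓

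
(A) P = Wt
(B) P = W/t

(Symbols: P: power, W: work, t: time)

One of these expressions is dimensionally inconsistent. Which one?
(A)

(A) P = Wt: LHS [L^2 M T^-3], RHS [L^2 M T^-1] ✗
(B) P = W/t: LHS [L^2 M T^-3], RHS [L^2 M T^-3] ✓

Expression (A) P = Wt is dimensionally incorrect.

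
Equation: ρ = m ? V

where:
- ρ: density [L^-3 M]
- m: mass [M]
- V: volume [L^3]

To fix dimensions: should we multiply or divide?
division (÷): ρ = m ÷ V

ρ [L^-3 M]; m [M]; V [L^3].
m × V → [L^3 M] ✗
m ÷ V → [L^-3 M] ✓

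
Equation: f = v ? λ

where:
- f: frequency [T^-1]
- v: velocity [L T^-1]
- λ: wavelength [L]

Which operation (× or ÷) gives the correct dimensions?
division (÷): f = v ÷ λ

f [T^-1]; v [L T^-1]; λ [L].
v × λ → [L^2 T^-1] ✗
v ÷ λ → [T^-1] ✓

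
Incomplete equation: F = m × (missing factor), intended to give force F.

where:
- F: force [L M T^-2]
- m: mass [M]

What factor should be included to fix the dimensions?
a (acceleration), dimensions [L T^-2]

F has dimensions [L M T^-2] and m has dimensions [M].
The missing factor must have dimensions [L M T^-2] / [M] = [L T^-2], i.e. acceleration (a).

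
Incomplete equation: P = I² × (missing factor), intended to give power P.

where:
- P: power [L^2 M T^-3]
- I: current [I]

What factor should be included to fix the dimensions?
R (resistance), dimensions [I^-2 L^2 M T^-3]

P has dimensions [L^2 M T^-3] and I² has dimensions [I^2].
The missing factor must have dimensions [L^2 M T^-3] / [I^2] = [I^-2 L^2 M T^-3], i.e. resistance (R).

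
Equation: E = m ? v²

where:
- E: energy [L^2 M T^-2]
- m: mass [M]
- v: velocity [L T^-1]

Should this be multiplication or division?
multiplication (×): E = m × v²

E [L^2 M T^-2]; m [M]; v² [L^2 T^-2].
m × v² → [L^2 M T^-2] ✓
m ÷ v² → [L^-2 M T^2] ✗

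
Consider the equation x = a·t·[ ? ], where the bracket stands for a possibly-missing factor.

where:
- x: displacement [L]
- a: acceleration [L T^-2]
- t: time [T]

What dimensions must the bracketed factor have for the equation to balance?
[T] — time (e.g. t)

x has dimensions [L]; a·t has dimensions [L T^-1].
The bracketed factor must supply [L] / [L T^-1] = [T].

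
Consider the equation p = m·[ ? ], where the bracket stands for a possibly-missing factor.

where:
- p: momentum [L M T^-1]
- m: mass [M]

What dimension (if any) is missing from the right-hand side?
[L T^-1] — velocity (e.g. v)

p has dimensions [L M T^-1]; m has dimensions [M].
The bracketed factor must supply [L M T^-1] / [M] = [L T^-1].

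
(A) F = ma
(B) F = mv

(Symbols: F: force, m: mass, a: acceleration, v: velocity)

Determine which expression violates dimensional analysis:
(B)

(A) F = ma: LHS [L M T^-2], RHS [L M T^-2] ✓
(B) F = mv: LHS [L M T^-2], RHS [L M T^-1] ✗

Expression (B) F = mv is dimensionally incorrect.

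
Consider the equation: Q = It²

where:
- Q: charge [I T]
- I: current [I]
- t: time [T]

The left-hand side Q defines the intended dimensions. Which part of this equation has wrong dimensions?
The right-hand side term It²

Q has dimensions [I T], but It² has dimensions [I T^2], so the term It² is dimensionally wrong for Q.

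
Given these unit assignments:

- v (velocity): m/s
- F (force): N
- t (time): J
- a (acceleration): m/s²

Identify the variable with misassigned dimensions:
t

The variable t (time) should have units s, not J.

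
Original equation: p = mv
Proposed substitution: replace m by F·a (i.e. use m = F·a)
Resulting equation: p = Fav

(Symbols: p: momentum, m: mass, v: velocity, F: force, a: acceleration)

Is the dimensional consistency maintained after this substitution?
No

[m] = [M] and [F·a] = [L^2 M T^-4]. These differ, so the substitution replaces a quantity by one of different dimensions and the result p = Fav has LHS [L M T^-1] vs RHS [L^3 M T^-5] — inconsistent.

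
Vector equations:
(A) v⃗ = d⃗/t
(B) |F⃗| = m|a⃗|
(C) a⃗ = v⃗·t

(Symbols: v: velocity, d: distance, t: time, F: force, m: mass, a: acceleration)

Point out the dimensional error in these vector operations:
(C) a⃗ = v⃗·t

(A) v⃗ = d⃗/t: LHS [L T^-1], RHS [L T^-1] ✓ — displacement (vector) divided by time (scalar)
(B) |F⃗| = m|a⃗|: LHS [L M T^-2], RHS [L M T^-2] ✓ — magnitudes of vectors are scalars
(C) a⃗ = v⃗·t: LHS [L T^-2], RHS [L] ✗ — acceleration is velocity per time; should be v⃗/t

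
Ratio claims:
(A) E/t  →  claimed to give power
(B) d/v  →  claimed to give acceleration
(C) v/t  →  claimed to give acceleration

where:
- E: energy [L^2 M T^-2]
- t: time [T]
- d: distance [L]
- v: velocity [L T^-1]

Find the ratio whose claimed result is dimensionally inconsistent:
(B) d/v does not give acceleration

(A) E/t: [L^2 M T^-3] = power [L^2 M T^-3] ✓
(B) d/v: [T] ≠ acceleration [L T^-2] ✗
(C) v/t: [L T^-2] = acceleration [L T^-2] ✓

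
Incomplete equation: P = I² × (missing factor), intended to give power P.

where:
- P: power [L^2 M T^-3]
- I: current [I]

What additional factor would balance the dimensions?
R (resistance), dimensions [I^-2 L^2 M T^-3]

P has dimensions [L^2 M T^-3] and I² has dimensions [I^2].
The missing factor must have dimensions [L^2 M T^-3] / [I^2] = [I^-2 L^2 M T^-3], i.e. resistance (R).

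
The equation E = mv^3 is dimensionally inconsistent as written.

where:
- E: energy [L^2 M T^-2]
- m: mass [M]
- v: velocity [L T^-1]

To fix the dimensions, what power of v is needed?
The exponent of v should be 2: E = mv^2

The LHS E has dimensions [L^2 M T^-2]; v has dimensions [L T^-1].
As written, the RHS mv^3 (exponent 3 on v) has dimensions [L^3 M T^-3], which does not match.
With exponent 2, the RHS mv^2 has dimensions [L^2 M T^-2], matching the LHS.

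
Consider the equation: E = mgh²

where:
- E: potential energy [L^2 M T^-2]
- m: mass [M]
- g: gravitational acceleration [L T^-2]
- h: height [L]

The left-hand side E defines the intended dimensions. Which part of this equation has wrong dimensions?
The right-hand side term mgh²

E has dimensions [L^2 M T^-2], but mgh² has dimensions [L^3 M T^-2], so the term mgh² is dimensionally wrong for E.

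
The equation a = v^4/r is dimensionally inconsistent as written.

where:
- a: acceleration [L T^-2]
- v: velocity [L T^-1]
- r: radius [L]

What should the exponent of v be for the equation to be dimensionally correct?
The exponent of v should be 2: a = v^2/r

The LHS a has dimensions [L T^-2]; v has dimensions [L T^-1].
As written, the RHS v^4/r (exponent 4 on v) has dimensions [L^3 T^-4], which does not match.
With exponent 2, the RHS v^2/r has dimensions [L T^-2], matching the LHS.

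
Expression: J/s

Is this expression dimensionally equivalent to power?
Yes

The expression J/s has dimensions [L^2 M T^-3], which is exactly power [L^2 M T^-3].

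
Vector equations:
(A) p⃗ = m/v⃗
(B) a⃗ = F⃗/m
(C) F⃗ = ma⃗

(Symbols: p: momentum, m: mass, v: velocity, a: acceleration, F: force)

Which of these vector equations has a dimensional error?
(A) p⃗ = m/v⃗

(A) p⃗ = m/v⃗: LHS [L M T^-1], RHS [L^-1 M T] ✗ — momentum is mass times velocity; should be mv⃗ (and division by a vector is undefined)
(B) a⃗ = F⃗/m: LHS [L T^-2], RHS [L T^-2] ✓ — force (vector) divided by mass (scalar)
(C) F⃗ = ma⃗: LHS [L M T^-2], RHS [L M T^-2] ✓ — Force and acceleration are vectors, mass is a scalar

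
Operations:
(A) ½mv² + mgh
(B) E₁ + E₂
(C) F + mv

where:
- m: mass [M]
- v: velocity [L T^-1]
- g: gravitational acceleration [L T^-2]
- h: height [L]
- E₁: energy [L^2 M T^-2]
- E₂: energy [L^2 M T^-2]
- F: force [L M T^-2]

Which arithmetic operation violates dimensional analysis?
(C) F + mv

(A) ½mv² + mgh: ½mv² [L^2 M T^-2] and mgh [L^2 M T^-2] — same dimensions ✓
(B) E₁ + E₂: E₁ [L^2 M T^-2] and E₂ [L^2 M T^-2] — same dimensions ✓
(C) F + mv: F [L M T^-2] and mv [L M T^-1] — different dimensions cannot be added/subtracted ✗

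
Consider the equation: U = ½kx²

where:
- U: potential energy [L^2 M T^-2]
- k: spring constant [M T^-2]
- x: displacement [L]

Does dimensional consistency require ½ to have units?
No

U has dimensions [L^2 M T^-2] and kx² already has dimensions [L^2 M T^-2], so the equation balances without ½ contributing any dimensions. ½ is a pure (dimensionless) number; changing or removing it would not affect dimensional consistency.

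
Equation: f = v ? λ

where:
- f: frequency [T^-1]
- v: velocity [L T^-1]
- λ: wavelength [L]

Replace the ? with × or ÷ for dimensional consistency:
division (÷): f = v ÷ λ

f [T^-1]; v [L T^-1]; λ [L].
v × λ → [L^2 T^-1] ✗
v ÷ λ → [T^-1] ✓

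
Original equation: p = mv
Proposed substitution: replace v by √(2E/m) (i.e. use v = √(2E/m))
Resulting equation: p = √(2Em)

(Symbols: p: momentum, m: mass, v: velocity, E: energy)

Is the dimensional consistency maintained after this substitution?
Yes

[v] = [L T^-1] and [√(2E/m)] = [L T^-1]. These match, so the substitution replaces a quantity by one of the same dimensions and the result p = √(2Em) has LHS [L M T^-1] vs RHS [L M T^-1] — still consistent.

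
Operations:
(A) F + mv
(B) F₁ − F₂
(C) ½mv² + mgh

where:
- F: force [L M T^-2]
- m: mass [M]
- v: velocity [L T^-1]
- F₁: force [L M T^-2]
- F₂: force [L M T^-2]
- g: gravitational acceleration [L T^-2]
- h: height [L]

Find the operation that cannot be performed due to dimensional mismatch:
(A) F + mv

(A) F + mv: F [L M T^-2] and mv [L M T^-1] — different dimensions cannot be added/subtracted ✗
(B) F₁ − F₂: F₁ [L M T^-2] and F₂ [L M T^-2] — same dimensions ✓
(C) ½mv² + mgh: ½mv² [L^2 M T^-2] and mgh [L^2 M T^-2] — same dimensions ✓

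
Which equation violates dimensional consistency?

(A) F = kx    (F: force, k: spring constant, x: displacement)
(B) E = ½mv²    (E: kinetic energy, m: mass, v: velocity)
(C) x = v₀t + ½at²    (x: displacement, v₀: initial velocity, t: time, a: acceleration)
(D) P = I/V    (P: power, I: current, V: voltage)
(D) P = I/V

The equation (D) P = I/V is dimensionally incorrect.

LHS (P): [L^2 M T^-3]
RHS (I/V): [I^2 L^-2 M^-1 T^3] ✗

The dimensions do not match. The other three equations balance.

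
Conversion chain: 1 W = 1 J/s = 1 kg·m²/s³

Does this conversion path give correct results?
The chain is correct (no errors).

Correct: Watt is Joule per second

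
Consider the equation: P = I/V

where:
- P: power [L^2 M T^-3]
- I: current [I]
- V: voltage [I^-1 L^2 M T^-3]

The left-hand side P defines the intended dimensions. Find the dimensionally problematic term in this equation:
The right-hand side term I/V

P has dimensions [L^2 M T^-3], but I/V has dimensions [I^2 L^-2 M^-1 T^3], so the term I/V is dimensionally wrong for P.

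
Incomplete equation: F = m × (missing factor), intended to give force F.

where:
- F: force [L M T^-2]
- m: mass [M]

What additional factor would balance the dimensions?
a (acceleration), dimensions [L T^-2]

F has dimensions [L M T^-2] and m has dimensions [M].
The missing factor must have dimensions [L M T^-2] / [M] = [L T^-2], i.e. acceleration (a).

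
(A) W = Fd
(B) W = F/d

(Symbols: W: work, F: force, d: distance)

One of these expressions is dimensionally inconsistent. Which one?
(B)

(A) W = Fd: LHS [L^2 M T^-2], RHS [L^2 M T^-2] ✓
(B) W = F/d: LHS [L^2 M T^-2], RHS [M T^-2] ✗

Expression (B) W = F/d is dimensionally incorrect.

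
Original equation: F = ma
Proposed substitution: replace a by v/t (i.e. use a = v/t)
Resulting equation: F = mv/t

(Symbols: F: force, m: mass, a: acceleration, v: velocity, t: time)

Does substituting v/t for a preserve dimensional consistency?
Yes

[a] = [L T^-2] and [v/t] = [L T^-2]. These match, so the substitution replaces a quantity by one of the same dimensions and the result F = mv/t has LHS [L M T^-2] vs RHS [L M T^-2] — still consistent.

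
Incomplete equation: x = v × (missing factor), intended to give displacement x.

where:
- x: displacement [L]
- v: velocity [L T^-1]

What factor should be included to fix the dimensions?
t (time), dimensions [T]

x has dimensions [L] and v has dimensions [L T^-1].
The missing factor must have dimensions [L] / [L T^-1] = [T], i.e. time (t).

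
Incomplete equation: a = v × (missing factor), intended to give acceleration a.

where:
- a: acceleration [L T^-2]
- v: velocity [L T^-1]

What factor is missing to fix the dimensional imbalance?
1/t (inverse time), dimensions [T^-1]

a has dimensions [L T^-2] and v has dimensions [L T^-1].
The missing factor must have dimensions [L T^-2] / [L T^-1] = [T^-1], i.e. inverse time (1/t).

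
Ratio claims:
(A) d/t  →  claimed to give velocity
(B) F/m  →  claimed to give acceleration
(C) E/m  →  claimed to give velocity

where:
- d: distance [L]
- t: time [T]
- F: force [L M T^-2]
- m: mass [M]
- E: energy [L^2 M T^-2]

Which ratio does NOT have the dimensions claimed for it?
(C) E/m does not give velocity

(A) d/t: [L T^-1] = velocity [L T^-1] ✓
(B) F/m: [L T^-2] = acceleration [L T^-2] ✓
(C) E/m: [L^2 T^-2] ≠ velocity [L T^-1] ✗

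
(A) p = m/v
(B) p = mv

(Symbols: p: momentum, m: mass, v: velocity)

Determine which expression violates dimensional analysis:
(A)

(A) p = m/v: LHS [L M T^-1], RHS [L^-1 M T] ✗
(B) p = mv: LHS [L M T^-1], RHS [L M T^-1] ✓

Expression (A) p = m/v is dimensionally incorrect.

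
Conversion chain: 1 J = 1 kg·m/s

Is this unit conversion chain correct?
The chain is incorrect (it contains an error).

Incorrect: Joule is kg·m²/s², not kg·m/s (that is momentum)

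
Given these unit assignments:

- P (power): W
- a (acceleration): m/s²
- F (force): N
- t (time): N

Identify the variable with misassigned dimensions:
t

The variable t (time) should have units s, not N.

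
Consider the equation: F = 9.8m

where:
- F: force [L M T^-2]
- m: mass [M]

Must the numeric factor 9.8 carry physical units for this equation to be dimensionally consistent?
Yes

F has dimensions [L M T^-2], while m alone has dimensions [M]. For the equation to balance, the factor 9.8 must carry dimensions [L T^-2] — it is a dimensional constant (a numerical value of a physical quantity with its units suppressed), not a pure number.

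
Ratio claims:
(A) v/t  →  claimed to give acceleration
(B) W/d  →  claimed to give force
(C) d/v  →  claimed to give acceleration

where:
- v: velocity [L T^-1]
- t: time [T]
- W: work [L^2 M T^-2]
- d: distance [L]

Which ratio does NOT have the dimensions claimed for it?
(C) d/v does not give acceleration

(A) v/t: [L T^-2] = acceleration [L T^-2] ✓
(B) W/d: [L M T^-2] = force [L M T^-2] ✓
(C) d/v: [T] ≠ acceleration [L T^-2] ✗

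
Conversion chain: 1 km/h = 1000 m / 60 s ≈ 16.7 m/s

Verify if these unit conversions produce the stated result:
The chain is incorrect (it contains an error).

Incorrect: 1 h = 3600 s, not 60 s (1 km/h ≈ 0.278 m/s)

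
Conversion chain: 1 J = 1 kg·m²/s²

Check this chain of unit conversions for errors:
The chain is correct (no errors).

Correct: Joule is defined as kg·m²/s²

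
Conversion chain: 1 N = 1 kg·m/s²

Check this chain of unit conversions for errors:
The chain is correct (no errors).

Correct: Newton is defined as kg·m/s²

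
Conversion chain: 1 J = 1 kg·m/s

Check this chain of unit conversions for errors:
The chain is incorrect (it contains an error).

Incorrect: Joule is kg·m²/s², not kg·m/s (that is momentum)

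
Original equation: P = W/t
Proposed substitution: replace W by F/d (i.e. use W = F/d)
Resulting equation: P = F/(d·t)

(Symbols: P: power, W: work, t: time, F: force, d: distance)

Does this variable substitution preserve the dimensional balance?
No

[W] = [L^2 M T^-2] and [F/d] = [M T^-2]. These differ, so the substitution replaces a quantity by one of different dimensions and the result P = F/(d·t) has LHS [L^2 M T^-3] vs RHS [M T^-3] — inconsistent.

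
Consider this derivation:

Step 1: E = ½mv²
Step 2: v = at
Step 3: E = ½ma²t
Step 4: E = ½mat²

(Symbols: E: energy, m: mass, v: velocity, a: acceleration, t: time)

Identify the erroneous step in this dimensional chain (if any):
Step 3

Step 1: E = ½mv² → LHS [L^2 M T^-2], RHS [L^2 M T^-2] ✓
Step 2: v = at → LHS [L T^-1], RHS [L T^-1] ✓
Step 3: E = ½ma²t → LHS [L^2 M T^-2], RHS [L^2 M T^-3] ✗

The first dimensional inconsistency appears in step 3: E = ½ma²t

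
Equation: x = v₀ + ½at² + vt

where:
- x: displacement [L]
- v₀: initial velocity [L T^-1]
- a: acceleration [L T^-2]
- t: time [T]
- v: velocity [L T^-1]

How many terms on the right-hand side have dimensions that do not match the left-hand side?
1

LHS x: [L]
- v₀: [L T^-1] ✗
- ½at²: [L] ✓
- vt: [L] ✓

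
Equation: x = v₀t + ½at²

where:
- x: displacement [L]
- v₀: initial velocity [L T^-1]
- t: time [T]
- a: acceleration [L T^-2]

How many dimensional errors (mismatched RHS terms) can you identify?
0

LHS x: [L]
- v₀t: [L] ✓
- ½at²: [L] ✓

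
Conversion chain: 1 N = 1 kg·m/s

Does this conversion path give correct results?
The chain is incorrect (it contains an error).

Incorrect: Newton is kg·m/s², not kg·m/s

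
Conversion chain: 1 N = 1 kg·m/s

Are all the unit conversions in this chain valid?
The chain is incorrect (it contains an error).

Incorrect: Newton is kg·m/s², not kg·m/s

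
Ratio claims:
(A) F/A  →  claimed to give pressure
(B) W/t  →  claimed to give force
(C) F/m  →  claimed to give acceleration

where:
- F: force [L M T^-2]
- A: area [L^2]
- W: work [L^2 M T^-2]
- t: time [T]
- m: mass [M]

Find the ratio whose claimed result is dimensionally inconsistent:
(B) W/t does not give force

(A) F/A: [L^-1 M T^-2] = pressure [L^-1 M T^-2] ✓
(B) W/t: [L^2 M T^-3] ≠ force [L M T^-2] ✗
(C) F/m: [L T^-2] = acceleration [L T^-2] ✓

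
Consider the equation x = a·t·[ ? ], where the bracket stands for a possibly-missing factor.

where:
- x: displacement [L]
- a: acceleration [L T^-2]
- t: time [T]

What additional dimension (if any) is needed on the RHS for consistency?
[T] — time (e.g. t)

x has dimensions [L]; a·t has dimensions [L T^-1].
The bracketed factor must supply [L] / [L T^-1] = [T].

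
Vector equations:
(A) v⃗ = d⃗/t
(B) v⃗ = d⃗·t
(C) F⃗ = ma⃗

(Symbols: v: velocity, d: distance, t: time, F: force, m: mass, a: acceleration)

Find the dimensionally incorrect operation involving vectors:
(B) v⃗ = d⃗·t

(A) v⃗ = d⃗/t: LHS [L T^-1], RHS [L T^-1] ✓ — displacement (vector) divided by time (scalar)
(B) v⃗ = d⃗·t: LHS [L T^-1], RHS [L T] ✗ — velocity is displacement per time; should be d⃗/t
(C) F⃗ = ma⃗: LHS [L M T^-2], RHS [L M T^-2] ✓ — Force and acceleration are vectors, mass is a scalar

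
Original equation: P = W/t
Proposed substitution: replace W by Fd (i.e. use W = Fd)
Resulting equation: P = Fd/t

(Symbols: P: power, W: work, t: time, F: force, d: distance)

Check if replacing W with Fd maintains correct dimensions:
Yes

[W] = [L^2 M T^-2] and [Fd] = [L^2 M T^-2]. These match, so the substitution replaces a quantity by one of the same dimensions and the result P = Fd/t has LHS [L^2 M T^-3] vs RHS [L^2 M T^-3] — still consistent.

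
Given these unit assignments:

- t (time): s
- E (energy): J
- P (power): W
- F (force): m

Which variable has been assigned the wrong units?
F

The variable F (force) should have units N, not m.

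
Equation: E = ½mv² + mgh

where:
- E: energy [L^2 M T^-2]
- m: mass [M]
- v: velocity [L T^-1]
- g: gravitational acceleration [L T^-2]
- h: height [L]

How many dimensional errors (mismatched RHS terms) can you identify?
0

LHS E: [L^2 M T^-2]
- ½mv²: [L^2 M T^-2] ✓
- mgh: [L^2 M T^-2] ✓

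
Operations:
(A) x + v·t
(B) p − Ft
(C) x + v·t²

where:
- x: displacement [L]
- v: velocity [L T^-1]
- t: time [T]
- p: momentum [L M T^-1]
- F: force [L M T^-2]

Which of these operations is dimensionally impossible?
(C) x + v·t²

(A) x + v·t: x [L] and v·t [L] — same dimensions ✓
(B) p − Ft: p [L M T^-1] and Ft [L M T^-1] — same dimensions ✓
(C) x + v·t²: x [L] and v·t² [L T] — different dimensions cannot be added/subtracted ✗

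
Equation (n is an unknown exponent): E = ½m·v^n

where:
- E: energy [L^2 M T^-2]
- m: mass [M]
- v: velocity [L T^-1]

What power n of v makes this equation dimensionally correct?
n = 2

E has dimensions [L^2 M T^-2]; v has dimensions [L T^-1].
The rest of the RHS has dimensions [M], so v^n must supply [L^2 T^-2].
With n = 2: ½m·v^2 has dimensions [L^2 M T^-2], matching the LHS ✓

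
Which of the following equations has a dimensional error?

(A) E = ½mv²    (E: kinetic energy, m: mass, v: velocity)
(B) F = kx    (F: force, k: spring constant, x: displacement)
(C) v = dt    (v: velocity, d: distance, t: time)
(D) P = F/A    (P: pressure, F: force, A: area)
(C) v = dt

The equation (C) v = dt is dimensionally incorrect.

LHS (v): [L T^-1]
RHS (dt): [L T] ✗

The dimensions do not match. The other three equations balance.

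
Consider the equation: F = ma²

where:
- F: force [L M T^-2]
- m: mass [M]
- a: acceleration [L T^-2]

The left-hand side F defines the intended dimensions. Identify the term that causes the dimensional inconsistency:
The right-hand side term ma²

F has dimensions [L M T^-2], but ma² has dimensions [L^2 M T^-4], so the term ma² is dimensionally wrong for F.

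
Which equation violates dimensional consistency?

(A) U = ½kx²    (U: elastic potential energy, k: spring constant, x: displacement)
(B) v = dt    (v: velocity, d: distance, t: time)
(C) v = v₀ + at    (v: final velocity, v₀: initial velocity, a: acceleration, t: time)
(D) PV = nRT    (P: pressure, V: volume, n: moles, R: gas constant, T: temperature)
(B) v = dt

The equation (B) v = dt is dimensionally incorrect.

LHS (v): [L T^-1]
RHS (dt): [L T] ✗

The dimensions do not match. The other three equations balance.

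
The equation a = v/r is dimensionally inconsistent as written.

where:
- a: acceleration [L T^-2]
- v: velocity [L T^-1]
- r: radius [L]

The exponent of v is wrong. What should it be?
The exponent of v should be 2: a = v^2/r

The LHS a has dimensions [L T^-2]; v has dimensions [L T^-1].
As written, the RHS v/r (exponent 1 on v) has dimensions [T^-1], which does not match.
With exponent 2, the RHS v^2/r has dimensions [L T^-2], matching the LHS.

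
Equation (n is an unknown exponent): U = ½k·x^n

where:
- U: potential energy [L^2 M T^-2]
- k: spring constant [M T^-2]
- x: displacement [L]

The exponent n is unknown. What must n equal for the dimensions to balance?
n = 2

U has dimensions [L^2 M T^-2]; x has dimensions [L].
The rest of the RHS has dimensions [M T^-2], so x^n must supply [L^2].
With n = 2: ½k·x^2 has dimensions [L^2 M T^-2], matching the LHS ✓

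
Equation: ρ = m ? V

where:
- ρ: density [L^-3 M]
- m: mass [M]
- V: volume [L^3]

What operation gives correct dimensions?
division (÷): ρ = m ÷ V

ρ [L^-3 M]; m [M]; V [L^3].
m × V → [L^3 M] ✗
m ÷ V → [L^-3 M] ✓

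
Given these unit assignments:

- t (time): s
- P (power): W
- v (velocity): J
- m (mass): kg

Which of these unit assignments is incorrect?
v

The variable v (velocity) should have units m/s, not J.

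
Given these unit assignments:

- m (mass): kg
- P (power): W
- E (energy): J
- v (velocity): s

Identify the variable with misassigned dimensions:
v

The variable v (velocity) should have units m/s, not s.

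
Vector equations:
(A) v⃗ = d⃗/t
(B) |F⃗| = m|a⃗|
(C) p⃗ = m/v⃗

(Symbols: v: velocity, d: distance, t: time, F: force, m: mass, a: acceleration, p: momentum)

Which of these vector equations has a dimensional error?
(C) p⃗ = m/v⃗

(A) v⃗ = d⃗/t: LHS [L T^-1], RHS [L T^-1] ✓ — displacement (vector) divided by time (scalar)
(B) |F⃗| = m|a⃗|: LHS [L M T^-2], RHS [L M T^-2] ✓ — magnitudes of vectors are scalars
(C) p⃗ = m/v⃗: LHS [L M T^-1], RHS [L^-1 M T] ✗ — momentum is mass times velocity; should be mv⃗ (and division by a vector is undefined)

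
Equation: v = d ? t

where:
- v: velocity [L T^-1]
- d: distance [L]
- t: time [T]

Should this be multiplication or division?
division (÷): v = d ÷ t

v [L T^-1]; d [L]; t [T].
d × t → [L T] ✗
d ÷ t → [L T^-1] ✓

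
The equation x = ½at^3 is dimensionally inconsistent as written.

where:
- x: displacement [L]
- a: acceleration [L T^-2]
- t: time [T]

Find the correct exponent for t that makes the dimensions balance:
The exponent of t should be 2: x = ½at^2

The LHS x has dimensions [L]; t has dimensions [T].
As written, the RHS ½at^3 (exponent 3 on t) has dimensions [L T], which does not match.
With exponent 2, the RHS ½at^2 has dimensions [L], matching the LHS.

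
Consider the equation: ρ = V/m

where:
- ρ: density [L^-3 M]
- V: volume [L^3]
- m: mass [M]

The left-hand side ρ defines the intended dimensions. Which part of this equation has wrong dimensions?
The right-hand side term V/m

ρ has dimensions [L^-3 M], but V/m has dimensions [L^3 M^-1], so the term V/m is dimensionally wrong for ρ.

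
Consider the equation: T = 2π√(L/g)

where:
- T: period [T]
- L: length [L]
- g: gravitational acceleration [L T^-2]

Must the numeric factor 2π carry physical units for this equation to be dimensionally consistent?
No

T has dimensions [T] and √(L/g) already has dimensions [T], so the equation balances without 2π contributing any dimensions. 2π is a pure (dimensionless) number; changing or removing it would not affect dimensional consistency.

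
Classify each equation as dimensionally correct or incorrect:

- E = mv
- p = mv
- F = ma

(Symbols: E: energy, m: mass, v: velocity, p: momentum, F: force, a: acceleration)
Dimensionally correct: p = mv, F = ma
Dimensionally incorrect: E = mv
Ordered (correct first, then incorrect): p = mv, F = ma, E = mv

- E = mv: LHS [L^2 M T^-2], RHS [L M T^-1] → incorrect ✗
- p = mv: LHS [L M T^-1], RHS [L M T^-1] → correct ✓
- F = ma: LHS [L M T^-2], RHS [L M T^-2] → correct ✓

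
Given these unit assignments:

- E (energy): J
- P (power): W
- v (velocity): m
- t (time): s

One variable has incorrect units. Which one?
v

The variable v (velocity) should have units m/s, not m.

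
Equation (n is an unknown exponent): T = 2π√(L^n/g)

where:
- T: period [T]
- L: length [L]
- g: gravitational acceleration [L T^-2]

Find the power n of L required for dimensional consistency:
n = 1

T has dimensions [T]; L has dimensions [L].
With n = 1: 2π√(L^1/g) has dimensions [T], matching the LHS ✓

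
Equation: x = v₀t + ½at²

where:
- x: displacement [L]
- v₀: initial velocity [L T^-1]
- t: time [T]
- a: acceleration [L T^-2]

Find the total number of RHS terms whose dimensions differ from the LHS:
0

LHS x: [L]
- v₀t: [L] ✓
- ½at²: [L] ✓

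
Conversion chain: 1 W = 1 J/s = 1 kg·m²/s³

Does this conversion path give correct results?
The chain is correct (no errors).

Correct: Watt is Joule per second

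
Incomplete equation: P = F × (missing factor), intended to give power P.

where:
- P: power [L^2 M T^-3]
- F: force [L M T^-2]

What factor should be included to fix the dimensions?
v (velocity), dimensions [L T^-1]

P has dimensions [L^2 M T^-3] and F has dimensions [L M T^-2].
The missing factor must have dimensions [L^2 M T^-3] / [L M T^-2] = [L T^-1], i.e. velocity (v).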